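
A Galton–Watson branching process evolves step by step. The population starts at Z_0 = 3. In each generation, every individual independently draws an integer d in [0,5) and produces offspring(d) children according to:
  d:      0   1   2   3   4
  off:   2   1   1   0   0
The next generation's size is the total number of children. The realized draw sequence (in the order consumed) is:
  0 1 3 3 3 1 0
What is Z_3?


gen 0: Z_0=3, draws=[0, 1, 3], offspring=[2, 1, 0], Z_1=3
gen 1: Z_1=3, draws=[3, 3, 1], offspring=[0, 0, 1], Z_2=1
gen 2: Z_2=1, draws=[0], offspring=[2], Z_3=2

2


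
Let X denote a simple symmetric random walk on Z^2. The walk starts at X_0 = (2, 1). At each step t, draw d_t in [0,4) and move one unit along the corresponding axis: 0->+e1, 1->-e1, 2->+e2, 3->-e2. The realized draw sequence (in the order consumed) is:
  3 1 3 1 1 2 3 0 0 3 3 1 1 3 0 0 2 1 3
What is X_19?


(0, -4)

t=0: X=(2, 1), d=3 → -e2, X_1=(2, 0)
t=1: X=(2, 0), d=1 → -e1, X_2=(1, 0)
t=2: X=(1, 0), d=3 → -e2, X_3=(1, -1)
t=3: X=(1, -1), d=1 → -e1, X_4=(0, -1)
t=4: X=(0, -1), d=1 → -e1, X_5=(-1, -1)
t=5: X=(-1, -1), d=2 → +e2, X_6=(-1, 0)
t=6: X=(-1, 0), d=3 → -e2, X_7=(-1, -1)
t=7: X=(-1, -1), d=0 → +e1, X_8=(0, -1)
t=8: X=(0, -1), d=0 → +e1, X_9=(1, -1)
t=9: X=(1, -1), d=3 → -e2, X_10=(1, -2)
t=10: X=(1, -2), d=3 → -e2, X_11=(1, -3)
t=11: X=(1, -3), d=1 → -e1, X_12=(0, -3)
t=12: X=(0, -3), d=1 → -e1, X_13=(-1, -3)
t=13: X=(-1, -3), d=3 → -e2, X_14=(-1, -4)
t=14: X=(-1, -4), d=0 → +e1, X_15=(0, -4)
t=15: X=(0, -4), d=0 → +e1, X_16=(1, -4)
t=16: X=(1, -4), d=2 → +e2, X_17=(1, -3)
t=17: X=(1, -3), d=1 → -e1, X_18=(0, -3)
t=18: X=(0, -3), d=3 → -e2, X_19=(0, -4)


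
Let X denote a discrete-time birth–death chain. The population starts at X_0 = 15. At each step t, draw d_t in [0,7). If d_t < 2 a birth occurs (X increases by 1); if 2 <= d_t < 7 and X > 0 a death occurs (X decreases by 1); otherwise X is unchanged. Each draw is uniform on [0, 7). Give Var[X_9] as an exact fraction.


X can drop by at most 1 per step and X_0 = 15 > T = 9, so X_t >= 15 − t >= 6 > 0 for every t <= 9: the floor at 0 (the 'and X > 0' condition) never binds. Hence X_9 = X_0 + Σ_{t<9} Y_t with i.i.d. increments Y_t = y(d_t) ∈ {+1, −1, 0}.
Outcome values over d=0..6: [1, 1, -1, -1, -1, -1, -1]
Σy = -3, Σy² = 7, M = 7
μ = -3/7 = -3/7,  σ² = 7/7 − (-3/7)² = 40/49
Independent increments: Var[X_9] = 9·σ² = 9·(40/49) = 360/49

360/49


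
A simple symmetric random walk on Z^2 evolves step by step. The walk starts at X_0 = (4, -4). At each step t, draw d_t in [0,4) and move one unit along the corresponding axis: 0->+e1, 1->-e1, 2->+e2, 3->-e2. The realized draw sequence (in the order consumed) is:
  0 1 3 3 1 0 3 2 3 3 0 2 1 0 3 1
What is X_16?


(4, -8)

t=0: X=(4, -4), d=0 → +e1, X_1=(5, -4)
t=1: X=(5, -4), d=1 → -e1, X_2=(4, -4)
t=2: X=(4, -4), d=3 → -e2, X_3=(4, -5)
t=3: X=(4, -5), d=3 → -e2, X_4=(4, -6)
t=4: X=(4, -6), d=1 → -e1, X_5=(3, -6)
t=5: X=(3, -6), d=0 → +e1, X_6=(4, -6)
t=6: X=(4, -6), d=3 → -e2, X_7=(4, -7)
t=7: X=(4, -7), d=2 → +e2, X_8=(4, -6)
t=8: X=(4, -6), d=3 → -e2, X_9=(4, -7)
t=9: X=(4, -7), d=3 → -e2, X_10=(4, -8)
t=10: X=(4, -8), d=0 → +e1, X_11=(5, -8)
t=11: X=(5, -8), d=2 → +e2, X_12=(5, -7)
t=12: X=(5, -7), d=1 → -e1, X_13=(4, -7)
t=13: X=(4, -7), d=0 → +e1, X_14=(5, -7)
t=14: X=(5, -7), d=3 → -e2, X_15=(5, -8)
t=15: X=(5, -8), d=1 → -e1, X_16=(4, -8)


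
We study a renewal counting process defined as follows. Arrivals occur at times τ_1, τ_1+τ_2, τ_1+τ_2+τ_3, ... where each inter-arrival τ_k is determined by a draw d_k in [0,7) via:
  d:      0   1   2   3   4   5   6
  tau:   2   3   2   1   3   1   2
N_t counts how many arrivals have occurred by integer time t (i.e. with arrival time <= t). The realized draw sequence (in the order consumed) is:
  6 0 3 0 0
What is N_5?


draw d_1=6: τ_1=2, arrival time A_1=2
draw d_2=0: τ_2=2, arrival time A_2=4
draw d_3=3: τ_3=1, arrival time A_3=5
draw d_4=0: τ_4=2, arrival time A_4=7
draw d_5=0: τ_5=2, arrival time A_5=9
N_t over t=0..5: 0:0 1:0 2:1 3:1 4:2 5:3

3


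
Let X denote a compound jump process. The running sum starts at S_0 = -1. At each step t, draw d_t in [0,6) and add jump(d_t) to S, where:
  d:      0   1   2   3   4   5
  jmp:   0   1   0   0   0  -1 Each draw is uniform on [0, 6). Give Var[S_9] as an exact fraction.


Outcome values over d=0..5: [0, 1, 0, 0, 0, -1]
Σy = 0, Σy² = 2, M = 6
μ = 0/6 = 0,  σ² = 2/6 − (0)² = 1/3
Independent increments: Var[S_9] = 9·σ² = 9·(1/3) = 3

3


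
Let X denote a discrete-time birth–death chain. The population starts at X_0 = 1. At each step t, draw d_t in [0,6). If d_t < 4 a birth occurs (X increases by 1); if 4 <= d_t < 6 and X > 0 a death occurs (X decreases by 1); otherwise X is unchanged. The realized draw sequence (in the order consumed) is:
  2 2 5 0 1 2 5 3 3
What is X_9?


t=0: X=1, d=2 → birth, X_1=2
t=1: X=2, d=2 → birth, X_2=3
t=2: X=3, d=5 → death, X_3=2
t=3: X=2, d=0 → birth, X_4=3
t=4: X=3, d=1 → birth, X_5=4
t=5: X=4, d=2 → birth, X_6=5
t=6: X=5, d=5 → death, X_7=4
t=7: X=4, d=3 → birth, X_8=5
t=8: X=5, d=3 → birth, X_9=6

6


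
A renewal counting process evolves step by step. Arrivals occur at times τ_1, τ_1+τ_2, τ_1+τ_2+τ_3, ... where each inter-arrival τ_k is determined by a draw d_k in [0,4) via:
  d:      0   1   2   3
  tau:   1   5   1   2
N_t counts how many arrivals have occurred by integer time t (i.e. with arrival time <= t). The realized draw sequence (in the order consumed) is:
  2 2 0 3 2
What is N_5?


4

draw d_1=2: τ_1=1, arrival time A_1=1
draw d_2=2: τ_2=1, arrival time A_2=2
draw d_3=0: τ_3=1, arrival time A_3=3
draw d_4=3: τ_4=2, arrival time A_4=5
draw d_5=2: τ_5=1, arrival time A_5=6
N_t over t=0..5: 0:0 1:1 2:2 3:3 4:3 5:4


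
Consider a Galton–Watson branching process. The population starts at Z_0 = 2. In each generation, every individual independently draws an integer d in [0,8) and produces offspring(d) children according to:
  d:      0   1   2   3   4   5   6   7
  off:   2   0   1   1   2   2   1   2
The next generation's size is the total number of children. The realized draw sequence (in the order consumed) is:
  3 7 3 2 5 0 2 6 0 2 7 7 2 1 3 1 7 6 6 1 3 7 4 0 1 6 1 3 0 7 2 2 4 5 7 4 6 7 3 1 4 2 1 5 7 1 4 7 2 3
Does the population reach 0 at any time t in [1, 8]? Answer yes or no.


gen 0: Z_0=2, draws=[3, 7], offspring=[1, 2], Z_1=3
gen 1: Z_1=3, draws=[3, 2, 5], offspring=[1, 1, 2], Z_2=4
gen 2: Z_2=4, draws=[0, 2, 6, 0], offspring=[2, 1, 1, 2], Z_3=6
gen 3: Z_3=6, draws=[2, 7, 7, 2, 1, 3], offspring=[1, 2, 2, 1, 0, 1], Z_4=7
gen 4: Z_4=7, draws=[1, 7, 6, 6, 1, 3, 7], offspring=[0, 2, 1, 1, 0, 1, 2], Z_5=7
gen 5: Z_5=7, draws=[4, 0, 1, 6, 1, 3, 0], offspring=[2, 2, 0, 1, 0, 1, 2], Z_6=8
gen 6: Z_6=8, draws=[7, 2, 2, 4, 5, 7, 4, 6], offspring=[2, 1, 1, 2, 2, 2, 2, 1], Z_7=13
gen 7: Z_7=13, draws=[7, 3, 1, 4, 2, 1, 5, 7, 1, 4, 7, 2, 3], offspring=[2, 1, 0, 2, 1, 0, 2, 2, 0, 2, 2, 1, 1], Z_8=16

no


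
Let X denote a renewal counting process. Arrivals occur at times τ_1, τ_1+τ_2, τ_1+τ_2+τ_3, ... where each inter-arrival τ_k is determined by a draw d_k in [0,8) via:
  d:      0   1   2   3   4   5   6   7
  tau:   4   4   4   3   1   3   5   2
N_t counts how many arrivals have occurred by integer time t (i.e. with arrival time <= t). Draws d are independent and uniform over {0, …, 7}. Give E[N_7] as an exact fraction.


Inter-arrival values over d=0..7: [4, 4, 4, 3, 1, 3, 5, 2]
Each d has probability 1/8, so the pmf of τ is: f(1) = 1/8, f(2) = 1/8, f(3) = 1/4, f(4) = 3/8, f(5) = 1/8
Renewal equation for m(n) = E[N_n]: condition on τ_1 = k (if k <= n, one arrival plus a fresh copy on the remaining n−k steps): m(n) = F(n) + Σ_{k<=n} f(k)·m(n−k), where F(n) = P(τ <= n) and m(0) = 0
m(1) = F(1) = 1/8
m(2) = F(2) + f(1)·m(1) = 1/4 + 1/8·1/8 = 17/64
m(3) = F(3) + f(1)·m(2) + f(2)·m(1) = 1/2 + 1/8·17/64 + 1/8·1/8 = 281/512
m(4) = F(4) + f(1)·m(3) + f(2)·m(2) + f(3)·m(1) = 7/8 + 1/8·281/512 + 1/8·17/64 + 1/4·1/8 = 4129/4096
m(5) = F(5) + f(1)·m(4) + f(2)·m(3) + f(3)·m(2) + f(4)·m(1) = 1 + 1/8·4129/4096 + 1/8·281/512 + 1/4·17/64 + 3/8·1/8 = 42857/32768
m(6) = F(6) + f(1)·m(5) + f(2)·m(4) + f(3)·m(3) + f(4)·m(2) + f(5)·m(1) = 1 + 1/8·42857/32768 + 1/8·4129/4096 + 1/4·281/512 + 3/8·17/64 + 1/8·1/8 = 404209/262144
m(7) = F(7) + f(1)·m(6) + f(2)·m(5) + f(3)·m(4) + f(4)·m(3) + f(5)·m(2) = 1 + 1/8·404209/262144 + 1/8·42857/32768 + 1/4·4129/4096 + 3/8·281/512 + 1/8·17/64 = 3873977/2097152
E[N_7] = m(7) = 3873977/2097152

3873977/2097152


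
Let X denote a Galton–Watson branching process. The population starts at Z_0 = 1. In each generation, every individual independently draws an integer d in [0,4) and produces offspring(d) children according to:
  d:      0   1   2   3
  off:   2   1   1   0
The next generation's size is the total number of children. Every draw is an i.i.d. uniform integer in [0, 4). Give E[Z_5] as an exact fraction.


1

Outcome values over d=0..3: [2, 1, 1, 0]
Σy = 4, Σy² = 6, M = 4
μ = 4/4 = 1,  σ² = 6/4 − (1)² = 1/2
E[Z_0] = 1
E[Z_1] = 1·E[Z_0] = 1
E[Z_2] = 1·E[Z_1] = 1
E[Z_3] = 1·E[Z_2] = 1
E[Z_4] = 1·E[Z_3] = 1
E[Z_5] = 1·E[Z_4] = 1


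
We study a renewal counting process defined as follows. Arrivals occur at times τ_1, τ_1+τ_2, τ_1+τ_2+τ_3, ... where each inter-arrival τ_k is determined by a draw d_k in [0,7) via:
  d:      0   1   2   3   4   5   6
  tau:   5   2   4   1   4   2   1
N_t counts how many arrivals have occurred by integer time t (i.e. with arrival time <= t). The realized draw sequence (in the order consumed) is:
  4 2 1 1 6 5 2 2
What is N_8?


draw d_1=4: τ_1=4, arrival time A_1=4
draw d_2=2: τ_2=4, arrival time A_2=8
draw d_3=1: τ_3=2, arrival time A_3=10
draw d_4=1: τ_4=2, arrival time A_4=12
draw d_5=6: τ_5=1, arrival time A_5=13
draw d_6=5: τ_6=2, arrival time A_6=15
draw d_7=2: τ_7=4, arrival time A_7=19
draw d_8=2: τ_8=4, arrival time A_8=23
N_t over t=0..8: 0:0 1:0 2:0 3:0 4:1 5:1 6:1 7:1 8:2

2


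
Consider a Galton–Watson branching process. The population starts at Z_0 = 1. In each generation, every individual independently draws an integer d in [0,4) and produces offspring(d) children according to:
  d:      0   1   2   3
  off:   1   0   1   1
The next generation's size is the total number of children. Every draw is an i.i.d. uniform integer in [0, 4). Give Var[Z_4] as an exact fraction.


14175/65536

Outcome values over d=0..3: [1, 0, 1, 1]
Σy = 3, Σy² = 3, M = 4
μ = 3/4 = 3/4,  σ² = 3/4 − (3/4)² = 3/16
V_0 = 0, E_0 = 1
V_1 = 3/16·E_0 + (3/4)²·V_0 = 3/16;  E_1 = 3/4
V_2 = 3/16·E_1 + (3/4)²·V_1 = 63/256;  E_2 = 9/16
V_3 = 3/16·E_2 + (3/4)²·V_2 = 999/4096;  E_3 = 27/64
V_4 = 3/16·E_3 + (3/4)²·V_3 = 14175/65536;  E_4 = 81/256


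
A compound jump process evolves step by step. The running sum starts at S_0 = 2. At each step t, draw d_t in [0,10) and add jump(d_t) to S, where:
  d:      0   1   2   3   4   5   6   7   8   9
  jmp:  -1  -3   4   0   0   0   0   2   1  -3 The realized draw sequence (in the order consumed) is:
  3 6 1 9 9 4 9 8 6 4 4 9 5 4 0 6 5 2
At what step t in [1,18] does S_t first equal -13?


15

t=0: S=2, d=3, jump=0, S_1=2
t=1: S=2, d=6, jump=0, S_2=2
t=2: S=2, d=1, jump=-3, S_3=-1
t=3: S=-1, d=9, jump=-3, S_4=-4
t=4: S=-4, d=9, jump=-3, S_5=-7
t=5: S=-7, d=4, jump=0, S_6=-7
t=6: S=-7, d=9, jump=-3, S_7=-10
t=7: S=-10, d=8, jump=1, S_8=-9
t=8: S=-9, d=6, jump=0, S_9=-9
t=9: S=-9, d=4, jump=0, S_10=-9
t=10: S=-9, d=4, jump=0, S_11=-9
t=11: S=-9, d=9, jump=-3, S_12=-12
t=12: S=-12, d=5, jump=0, S_13=-12
t=13: S=-12, d=4, jump=0, S_14=-12
t=14: S=-12, d=0, jump=-1, S_15=-13
t=15: S=-13, d=6, jump=0, S_16=-13
t=16: S=-13, d=5, jump=0, S_17=-13
t=17: S=-13, d=2, jump=4, S_18=-9


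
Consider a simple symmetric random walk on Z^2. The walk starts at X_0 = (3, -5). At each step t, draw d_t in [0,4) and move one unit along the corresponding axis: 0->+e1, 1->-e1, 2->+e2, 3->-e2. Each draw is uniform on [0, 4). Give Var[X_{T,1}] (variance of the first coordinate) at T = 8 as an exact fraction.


4

Outcome values over d=0..3: [1, -1, 0, 0]
Σy = 0, Σy² = 2, M = 4
μ = 0/4 = 0,  σ² = 2/4 − (0)² = 1/2
Independent increments: Var[X_8] = 8·σ² = 8·(1/2) = 4


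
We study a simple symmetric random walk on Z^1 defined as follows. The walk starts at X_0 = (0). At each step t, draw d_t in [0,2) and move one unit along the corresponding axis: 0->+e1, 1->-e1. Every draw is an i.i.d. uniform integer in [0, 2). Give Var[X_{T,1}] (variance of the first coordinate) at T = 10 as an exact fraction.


Outcome values over d=0..1: [1, -1]
Σy = 0, Σy² = 2, M = 2
μ = 0/2 = 0,  σ² = 2/2 − (0)² = 1
Independent increments: Var[X_10] = 10·σ² = 10·(1) = 10

10


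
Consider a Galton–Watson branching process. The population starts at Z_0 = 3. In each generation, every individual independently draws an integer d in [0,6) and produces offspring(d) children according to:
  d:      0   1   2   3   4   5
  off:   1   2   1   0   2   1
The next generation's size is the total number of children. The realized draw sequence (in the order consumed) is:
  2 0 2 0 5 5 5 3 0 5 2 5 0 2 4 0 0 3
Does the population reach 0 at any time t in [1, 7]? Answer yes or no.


gen 0: Z_0=3, draws=[2, 0, 2], offspring=[1, 1, 1], Z_1=3
gen 1: Z_1=3, draws=[0, 5, 5], offspring=[1, 1, 1], Z_2=3
gen 2: Z_2=3, draws=[5, 3, 0], offspring=[1, 0, 1], Z_3=2
gen 3: Z_3=2, draws=[5, 2], offspring=[1, 1], Z_4=2
gen 4: Z_4=2, draws=[5, 0], offspring=[1, 1], Z_5=2
gen 5: Z_5=2, draws=[2, 4], offspring=[1, 2], Z_6=3
gen 6: Z_6=3, draws=[0, 0, 3], offspring=[1, 1, 0], Z_7=2

no


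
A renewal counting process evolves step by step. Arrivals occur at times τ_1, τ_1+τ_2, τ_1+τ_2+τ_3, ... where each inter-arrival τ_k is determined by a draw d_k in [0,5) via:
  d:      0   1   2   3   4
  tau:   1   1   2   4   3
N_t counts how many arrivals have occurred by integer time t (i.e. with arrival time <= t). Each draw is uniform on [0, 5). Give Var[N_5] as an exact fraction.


7839716/9765625

Inter-arrival values over d=0..4: [1, 1, 2, 4, 3]
Each d has probability 1/5, so the pmf of τ is: f(1) = 2/5, f(2) = 1/5, f(3) = 1/5, f(4) = 1/5
Let p_n(j) = P(N_n = j), with p_0 = [1]. Condition on τ_1: p_n(0) = P(τ > n), and for j >= 1, p_n(j) = Σ_{k<=n} f(k)·p_{n−k}(j−1)
p_1 = [3/5, 2/5]  (j = 0..1)
p_2 = [2/5, 11/25, 4/25]  (j = 0..2)
p_3 = [1/5, 12/25, 32/125, 8/125]  (j = 0..3)
p_4 = [0, 12/25, 9/25, 84/625, 16/625]  (j = 0..4)
p_5 = [0, 6/25, 57/125, 142/625, 208/3125, 32/3125]  (j = 0..5)
E[N_5] = Σ j·p_5(j) = 6722/3125;  E[N_5²] = Σ j²·p_5(j) = 16968/3125
Var[N_5] = 16968/3125 − (6722/3125)² = 7839716/9765625


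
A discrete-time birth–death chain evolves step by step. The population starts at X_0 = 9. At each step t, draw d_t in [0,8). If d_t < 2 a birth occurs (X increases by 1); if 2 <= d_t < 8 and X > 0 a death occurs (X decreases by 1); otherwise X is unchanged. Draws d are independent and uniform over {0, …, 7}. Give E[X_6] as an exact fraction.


6

X can drop by at most 1 per step and X_0 = 9 > T = 6, so X_t >= 9 − t >= 3 > 0 for every t <= 6: the floor at 0 (the 'and X > 0' condition) never binds. Hence X_6 = X_0 + Σ_{t<6} Y_t with i.i.d. increments Y_t = y(d_t) ∈ {+1, −1, 0}.
Outcome values over d=0..7: [1, 1, -1, -1, -1, -1, -1, -1]
Σy = -4, Σy² = 8, M = 8
μ = -4/8 = -1/2,  σ² = 8/8 − (-1/2)² = 3/4
E[X_6] = 9 + 6·(-1/2) = 6


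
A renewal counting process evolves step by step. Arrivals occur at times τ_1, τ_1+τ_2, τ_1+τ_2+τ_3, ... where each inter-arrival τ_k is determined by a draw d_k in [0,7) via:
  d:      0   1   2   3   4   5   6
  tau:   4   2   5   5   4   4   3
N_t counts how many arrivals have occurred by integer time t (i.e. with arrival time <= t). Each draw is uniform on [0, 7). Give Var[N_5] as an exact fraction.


Inter-arrival values over d=0..6: [4, 2, 5, 5, 4, 4, 3]
Each d has probability 1/7, so the pmf of τ is: f(2) = 1/7, f(3) = 1/7, f(4) = 3/7, f(5) = 2/7
Let p_n(j) = P(N_n = j), with p_0 = [1]. Condition on τ_1: p_n(0) = P(τ > n), and for j >= 1, p_n(j) = Σ_{k<=n} f(k)·p_{n−k}(j−1)
p_1 = [1]  (j = 0)
p_2 = [6/7, 1/7]  (j = 0..1)
p_3 = [5/7, 2/7]  (j = 0..1)
p_4 = [2/7, 34/49, 1/49]  (j = 0..2)
p_5 = [0, 46/49, 3/49]  (j = 0..2)
E[N_5] = Σ j·p_5(j) = 52/49;  E[N_5²] = Σ j²·p_5(j) = 58/49
Var[N_5] = 58/49 − (52/49)² = 138/2401

138/2401


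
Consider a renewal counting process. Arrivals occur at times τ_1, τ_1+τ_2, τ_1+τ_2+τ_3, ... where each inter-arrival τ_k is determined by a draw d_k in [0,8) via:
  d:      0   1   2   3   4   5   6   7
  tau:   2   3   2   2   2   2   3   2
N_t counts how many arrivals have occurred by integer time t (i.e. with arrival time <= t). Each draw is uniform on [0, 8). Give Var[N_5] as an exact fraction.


15/256

Inter-arrival values over d=0..7: [2, 3, 2, 2, 2, 2, 3, 2]
Each d has probability 1/8, so the pmf of τ is: f(2) = 3/4, f(3) = 1/4
Let p_n(j) = P(N_n = j), with p_0 = [1]. Condition on τ_1: p_n(0) = P(τ > n), and for j >= 1, p_n(j) = Σ_{k<=n} f(k)·p_{n−k}(j−1)
p_1 = [1]  (j = 0)
p_2 = [1/4, 3/4]  (j = 0..1)
p_3 = [0, 1]  (j = 0..1)
p_4 = [0, 7/16, 9/16]  (j = 0..2)
p_5 = [0, 1/16, 15/16]  (j = 0..2)
E[N_5] = Σ j·p_5(j) = 31/16;  E[N_5²] = Σ j²·p_5(j) = 61/16
Var[N_5] = 61/16 − (31/16)² = 15/256


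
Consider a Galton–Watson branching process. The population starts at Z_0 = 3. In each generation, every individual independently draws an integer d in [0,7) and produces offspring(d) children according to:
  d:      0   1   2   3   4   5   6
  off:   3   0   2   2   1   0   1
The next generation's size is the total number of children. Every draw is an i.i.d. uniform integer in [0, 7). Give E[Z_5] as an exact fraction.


Outcome values over d=0..6: [3, 0, 2, 2, 1, 0, 1]
Σy = 9, Σy² = 19, M = 7
μ = 9/7 = 9/7,  σ² = 19/7 − (9/7)² = 52/49
E[Z_0] = 3
E[Z_1] = 9/7·E[Z_0] = 27/7
E[Z_2] = 9/7·E[Z_1] = 243/49
E[Z_3] = 9/7·E[Z_2] = 2187/343
E[Z_4] = 9/7·E[Z_3] = 19683/2401
E[Z_5] = 9/7·E[Z_4] = 177147/16807

177147/16807


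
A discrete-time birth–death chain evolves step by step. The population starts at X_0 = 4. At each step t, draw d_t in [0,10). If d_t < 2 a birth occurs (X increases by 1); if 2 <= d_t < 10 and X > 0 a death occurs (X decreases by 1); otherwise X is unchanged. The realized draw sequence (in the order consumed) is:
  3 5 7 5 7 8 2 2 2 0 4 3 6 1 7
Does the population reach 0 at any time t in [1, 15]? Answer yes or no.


t=0: X=4, d=3 → death, X_1=3
t=1: X=3, d=5 → death, X_2=2
t=2: X=2, d=7 → death, X_3=1
t=3: X=1, d=5 → death, X_4=0
t=4: X=0, d=7 → hold, X_5=0
t=5: X=0, d=8 → hold, X_6=0
t=6: X=0, d=2 → hold, X_7=0
t=7: X=0, d=2 → hold, X_8=0
t=8: X=0, d=2 → hold, X_9=0
t=9: X=0, d=0 → birth, X_10=1
t=10: X=1, d=4 → death, X_11=0
t=11: X=0, d=3 → hold, X_12=0
t=12: X=0, d=6 → hold, X_13=0
t=13: X=0, d=1 → birth, X_14=1
t=14: X=1, d=7 → death, X_15=0

yes


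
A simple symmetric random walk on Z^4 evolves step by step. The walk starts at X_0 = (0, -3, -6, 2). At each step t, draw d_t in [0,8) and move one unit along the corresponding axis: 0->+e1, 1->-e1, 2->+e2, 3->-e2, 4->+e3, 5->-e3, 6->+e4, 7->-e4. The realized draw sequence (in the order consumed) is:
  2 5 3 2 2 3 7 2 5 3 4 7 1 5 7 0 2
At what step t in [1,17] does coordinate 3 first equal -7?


t=0: X=(0, -3, -6, 2), d=2 → +e2, X_1=(0, -2, -6, 2)
t=1: X=(0, -2, -6, 2), d=5 → -e3, X_2=(0, -2, -7, 2)
t=2: X=(0, -2, -7, 2), d=3 → -e2, X_3=(0, -3, -7, 2)
t=3: X=(0, -3, -7, 2), d=2 → +e2, X_4=(0, -2, -7, 2)
t=4: X=(0, -2, -7, 2), d=2 → +e2, X_5=(0, -1, -7, 2)
t=5: X=(0, -1, -7, 2), d=3 → -e2, X_6=(0, -2, -7, 2)
t=6: X=(0, -2, -7, 2), d=7 → -e4, X_7=(0, -2, -7, 1)
t=7: X=(0, -2, -7, 1), d=2 → +e2, X_8=(0, -1, -7, 1)
t=8: X=(0, -1, -7, 1), d=5 → -e3, X_9=(0, -1, -8, 1)
t=9: X=(0, -1, -8, 1), d=3 → -e2, X_10=(0, -2, -8, 1)
t=10: X=(0, -2, -8, 1), d=4 → +e3, X_11=(0, -2, -7, 1)
t=11: X=(0, -2, -7, 1), d=7 → -e4, X_12=(0, -2, -7, 0)
t=12: X=(0, -2, -7, 0), d=1 → -e1, X_13=(-1, -2, -7, 0)
t=13: X=(-1, -2, -7, 0), d=5 → -e3, X_14=(-1, -2, -8, 0)
t=14: X=(-1, -2, -8, 0), d=7 → -e4, X_15=(-1, -2, -8, -1)
t=15: X=(-1, -2, -8, -1), d=0 → +e1, X_16=(0, -2, -8, -1)
t=16: X=(0, -2, -8, -1), d=2 → +e2, X_17=(0, -1, -8, -1)

2


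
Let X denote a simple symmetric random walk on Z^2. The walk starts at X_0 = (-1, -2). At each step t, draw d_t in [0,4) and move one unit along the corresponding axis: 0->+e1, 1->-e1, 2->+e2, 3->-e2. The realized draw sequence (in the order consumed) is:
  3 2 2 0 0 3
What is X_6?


(1, -2)

t=0: X=(-1, -2), d=3 → -e2, X_1=(-1, -3)
t=1: X=(-1, -3), d=2 → +e2, X_2=(-1, -2)
t=2: X=(-1, -2), d=2 → +e2, X_3=(-1, -1)
t=3: X=(-1, -1), d=0 → +e1, X_4=(0, -1)
t=4: X=(0, -1), d=0 → +e1, X_5=(1, -1)
t=5: X=(1, -1), d=3 → -e2, X_6=(1, -2)


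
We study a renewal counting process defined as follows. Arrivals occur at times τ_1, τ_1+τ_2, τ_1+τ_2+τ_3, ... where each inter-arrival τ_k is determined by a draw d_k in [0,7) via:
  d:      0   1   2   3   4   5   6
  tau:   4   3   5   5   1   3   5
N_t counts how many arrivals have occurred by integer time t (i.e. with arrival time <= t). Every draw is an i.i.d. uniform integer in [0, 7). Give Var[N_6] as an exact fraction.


Inter-arrival values over d=0..6: [4, 3, 5, 5, 1, 3, 5]
Each d has probability 1/7, so the pmf of τ is: f(1) = 1/7, f(3) = 2/7, f(4) = 1/7, f(5) = 3/7
Let p_n(j) = P(N_n = j), with p_0 = [1]. Condition on τ_1: p_n(0) = P(τ > n), and for j >= 1, p_n(j) = Σ_{k<=n} f(k)·p_{n−k}(j−1)
p_1 = [6/7, 1/7]  (j = 0..1)
p_2 = [6/7, 6/49, 1/49]  (j = 0..2)
p_3 = [4/7, 20/49, 6/343, 1/343]  (j = 0..3)
p_4 = [3/7, 23/49, 34/343, 6/2401, 1/2401]  (j = 0..4)
p_5 = [0, 6/7, 6/49, 48/2401, 6/16807, 1/16807]  (j = 0..5)
p_6 = [0, 32/49, 109/343, 61/2401, 62/16807, 6/117649, 1/117649]  (j = 0..6)
E[N_6] = Σ j·p_6(j) = 162345/117649;  E[N_6²] = Σ j²·p_6(j) = 260411/117649
Var[N_6] = 260411/117649 − (162345/117649)² = 4281194714/13841287201

4281194714/13841287201


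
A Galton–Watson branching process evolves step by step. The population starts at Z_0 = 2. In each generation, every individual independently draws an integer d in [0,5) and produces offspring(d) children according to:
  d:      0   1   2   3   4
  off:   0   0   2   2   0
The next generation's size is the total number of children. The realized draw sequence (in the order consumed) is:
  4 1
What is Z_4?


0

gen 0: Z_0=2, draws=[4, 1], offspring=[0, 0], Z_1=0
gen 1: Z_1=0, draws=[], offspring=[], Z_2=0
gen 2: Z_2=0, draws=[], offspring=[], Z_3=0
gen 3: Z_3=0, draws=[], offspring=[], Z_4=0


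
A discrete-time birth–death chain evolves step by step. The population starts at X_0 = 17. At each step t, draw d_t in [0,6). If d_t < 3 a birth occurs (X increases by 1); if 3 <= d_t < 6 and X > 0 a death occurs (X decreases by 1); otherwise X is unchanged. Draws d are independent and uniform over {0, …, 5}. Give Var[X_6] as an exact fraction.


X can drop by at most 1 per step and X_0 = 17 > T = 6, so X_t >= 17 − t >= 11 > 0 for every t <= 6: the floor at 0 (the 'and X > 0' condition) never binds. Hence X_6 = X_0 + Σ_{t<6} Y_t with i.i.d. increments Y_t = y(d_t) ∈ {+1, −1, 0}.
Outcome values over d=0..5: [1, 1, 1, -1, -1, -1]
Σy = 0, Σy² = 6, M = 6
μ = 0/6 = 0,  σ² = 6/6 − (0)² = 1
Independent increments: Var[X_6] = 6·σ² = 6·(1) = 6

6


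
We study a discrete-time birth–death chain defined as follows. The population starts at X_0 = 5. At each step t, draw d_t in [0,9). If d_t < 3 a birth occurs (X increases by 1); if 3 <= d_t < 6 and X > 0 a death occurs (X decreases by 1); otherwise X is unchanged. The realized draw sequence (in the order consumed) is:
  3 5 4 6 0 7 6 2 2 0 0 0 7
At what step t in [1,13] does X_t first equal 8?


t=0: X=5, d=3 → death, X_1=4
t=1: X=4, d=5 → death, X_2=3
t=2: X=3, d=4 → death, X_3=2
t=3: X=2, d=6 → hold, X_4=2
t=4: X=2, d=0 → birth, X_5=3
t=5: X=3, d=7 → hold, X_6=3
t=6: X=3, d=6 → hold, X_7=3
t=7: X=3, d=2 → birth, X_8=4
t=8: X=4, d=2 → birth, X_9=5
t=9: X=5, d=0 → birth, X_10=6
t=10: X=6, d=0 → birth, X_11=7
t=11: X=7, d=0 → birth, X_12=8
t=12: X=8, d=7 → hold, X_13=8

12


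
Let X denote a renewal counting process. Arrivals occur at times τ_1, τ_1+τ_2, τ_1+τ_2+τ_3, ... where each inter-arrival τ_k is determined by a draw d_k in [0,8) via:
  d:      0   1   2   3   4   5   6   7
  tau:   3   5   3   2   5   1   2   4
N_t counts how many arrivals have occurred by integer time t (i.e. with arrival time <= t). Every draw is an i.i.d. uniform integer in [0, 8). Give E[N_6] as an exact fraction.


438937/262144

Inter-arrival values over d=0..7: [3, 5, 3, 2, 5, 1, 2, 4]
Each d has probability 1/8, so the pmf of τ is: f(1) = 1/8, f(2) = 1/4, f(3) = 1/4, f(4) = 1/8, f(5) = 1/4
Renewal equation for m(n) = E[N_n]: condition on τ_1 = k (if k <= n, one arrival plus a fresh copy on the remaining n−k steps): m(n) = F(n) + Σ_{k<=n} f(k)·m(n−k), where F(n) = P(τ <= n) and m(0) = 0
m(1) = F(1) = 1/8
m(2) = F(2) + f(1)·m(1) = 3/8 + 1/8·1/8 = 25/64
m(3) = F(3) + f(1)·m(2) + f(2)·m(1) = 5/8 + 1/8·25/64 + 1/4·1/8 = 361/512
m(4) = F(4) + f(1)·m(3) + f(2)·m(2) + f(3)·m(1) = 3/4 + 1/8·361/512 + 1/4·25/64 + 1/4·1/8 = 3961/4096
m(5) = F(5) + f(1)·m(4) + f(2)·m(3) + f(3)·m(2) + f(4)·m(1) = 1 + 1/8·3961/4096 + 1/4·361/512 + 1/4·25/64 + 1/8·1/8 = 46217/32768
m(6) = F(6) + f(1)·m(5) + f(2)·m(4) + f(3)·m(3) + f(4)·m(2) + f(5)·m(1) = 1 + 1/8·46217/32768 + 1/4·3961/4096 + 1/4·361/512 + 1/8·25/64 + 1/4·1/8 = 438937/262144
E[N_6] = m(6) = 438937/262144


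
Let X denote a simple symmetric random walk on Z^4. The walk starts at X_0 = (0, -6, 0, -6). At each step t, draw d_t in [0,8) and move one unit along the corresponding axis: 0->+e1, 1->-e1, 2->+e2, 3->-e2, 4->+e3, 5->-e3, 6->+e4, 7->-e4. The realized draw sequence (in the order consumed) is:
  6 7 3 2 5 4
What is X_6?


t=0: X=(0, -6, 0, -6), d=6 → +e4, X_1=(0, -6, 0, -5)
t=1: X=(0, -6, 0, -5), d=7 → -e4, X_2=(0, -6, 0, -6)
t=2: X=(0, -6, 0, -6), d=3 → -e2, X_3=(0, -7, 0, -6)
t=3: X=(0, -7, 0, -6), d=2 → +e2, X_4=(0, -6, 0, -6)
t=4: X=(0, -6, 0, -6), d=5 → -e3, X_5=(0, -6, -1, -6)
t=5: X=(0, -6, -1, -6), d=4 → +e3, X_6=(0, -6, 0, -6)

(0, -6, 0, -6)


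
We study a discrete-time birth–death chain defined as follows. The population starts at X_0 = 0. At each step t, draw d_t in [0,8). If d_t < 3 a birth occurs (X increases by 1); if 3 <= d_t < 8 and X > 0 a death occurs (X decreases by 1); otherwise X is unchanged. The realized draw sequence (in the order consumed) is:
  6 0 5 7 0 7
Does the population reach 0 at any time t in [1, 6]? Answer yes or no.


t=0: X=0, d=6 → hold, X_1=0
t=1: X=0, d=0 → birth, X_2=1
t=2: X=1, d=5 → death, X_3=0
t=3: X=0, d=7 → hold, X_4=0
t=4: X=0, d=0 → birth, X_5=1
t=5: X=1, d=7 → death, X_6=0

yes


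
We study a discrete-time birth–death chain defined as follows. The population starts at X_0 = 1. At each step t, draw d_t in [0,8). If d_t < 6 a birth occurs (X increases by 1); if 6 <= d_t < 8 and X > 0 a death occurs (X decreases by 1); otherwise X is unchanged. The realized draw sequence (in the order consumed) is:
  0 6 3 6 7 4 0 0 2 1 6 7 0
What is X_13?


t=0: X=1, d=0 → birth, X_1=2
t=1: X=2, d=6 → death, X_2=1
t=2: X=1, d=3 → birth, X_3=2
t=3: X=2, d=6 → death, X_4=1
t=4: X=1, d=7 → death, X_5=0
t=5: X=0, d=4 → birth, X_6=1
t=6: X=1, d=0 → birth, X_7=2
t=7: X=2, d=0 → birth, X_8=3
t=8: X=3, d=2 → birth, X_9=4
t=9: X=4, d=1 → birth, X_10=5
t=10: X=5, d=6 → death, X_11=4
t=11: X=4, d=7 → death, X_12=3
t=12: X=3, d=0 → birth, X_13=4

4


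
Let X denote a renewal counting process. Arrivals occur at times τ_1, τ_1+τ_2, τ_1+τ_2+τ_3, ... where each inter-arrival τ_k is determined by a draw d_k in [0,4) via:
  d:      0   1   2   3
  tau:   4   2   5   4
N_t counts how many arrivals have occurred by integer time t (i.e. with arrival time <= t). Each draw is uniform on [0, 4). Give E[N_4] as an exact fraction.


Inter-arrival values over d=0..3: [4, 2, 5, 4]
Each d has probability 1/4, so the pmf of τ is: f(2) = 1/4, f(4) = 1/2, f(5) = 1/4
Renewal equation for m(n) = E[N_n]: condition on τ_1 = k (if k <= n, one arrival plus a fresh copy on the remaining n−k steps): m(n) = F(n) + Σ_{k<=n} f(k)·m(n−k), where F(n) = P(τ <= n) and m(0) = 0
m(1) = F(1) = 0
m(2) = F(2) = 1/4
m(3) = F(3) = 1/4
m(4) = F(4) + f(2)·m(2) = 3/4 + 1/4·1/4 = 13/16
E[N_4] = m(4) = 13/16

13/16


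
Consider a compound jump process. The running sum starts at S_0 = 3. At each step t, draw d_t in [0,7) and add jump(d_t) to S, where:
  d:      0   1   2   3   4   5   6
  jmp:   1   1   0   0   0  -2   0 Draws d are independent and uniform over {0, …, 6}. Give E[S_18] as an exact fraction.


Outcome values over d=0..6: [1, 1, 0, 0, 0, -2, 0]
Σy = 0, Σy² = 6, M = 7
μ = 0/7 = 0,  σ² = 6/7 − (0)² = 6/7
E[S_18] = 3 + 18·(0) = 3

3


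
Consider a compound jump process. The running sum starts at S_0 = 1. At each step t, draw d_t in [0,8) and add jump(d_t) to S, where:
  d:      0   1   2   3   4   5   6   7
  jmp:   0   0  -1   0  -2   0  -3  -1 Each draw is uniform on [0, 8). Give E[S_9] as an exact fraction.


-55/8

Outcome values over d=0..7: [0, 0, -1, 0, -2, 0, -3, -1]
Σy = -7, Σy² = 15, M = 8
μ = -7/8 = -7/8,  σ² = 15/8 − (-7/8)² = 71/64
E[S_9] = 1 + 9·(-7/8) = -55/8


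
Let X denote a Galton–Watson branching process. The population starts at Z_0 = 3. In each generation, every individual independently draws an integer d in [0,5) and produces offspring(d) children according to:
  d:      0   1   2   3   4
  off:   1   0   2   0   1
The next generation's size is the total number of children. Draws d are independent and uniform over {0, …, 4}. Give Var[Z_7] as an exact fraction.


10621427712/6103515625

Outcome values over d=0..4: [1, 0, 2, 0, 1]
Σy = 4, Σy² = 6, M = 5
μ = 4/5 = 4/5,  σ² = 6/5 − (4/5)² = 14/25
V_0 = 0, E_0 = 3
V_1 = 14/25·E_0 + (4/5)²·V_0 = 42/25;  E_1 = 12/5
V_2 = 14/25·E_1 + (4/5)²·V_1 = 1512/625;  E_2 = 48/25
V_3 = 14/25·E_2 + (4/5)²·V_2 = 40992/15625;  E_3 = 192/125
V_4 = 14/25·E_3 + (4/5)²·V_3 = 991872/390625;  E_4 = 768/625
V_5 = 14/25·E_4 + (4/5)²·V_4 = 22589952/9765625;  E_5 = 3072/3125
V_6 = 14/25·E_5 + (4/5)²·V_5 = 495839232/244140625;  E_6 = 12288/15625
V_7 = 14/25·E_6 + (4/5)²·V_6 = 10621427712/6103515625;  E_7 = 49152/78125


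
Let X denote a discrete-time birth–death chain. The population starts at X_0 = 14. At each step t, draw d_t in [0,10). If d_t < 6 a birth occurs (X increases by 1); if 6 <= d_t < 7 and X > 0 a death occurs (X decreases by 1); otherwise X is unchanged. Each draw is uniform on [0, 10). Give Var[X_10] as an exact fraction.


9/2

X can drop by at most 1 per step and X_0 = 14 > T = 10, so X_t >= 14 − t >= 4 > 0 for every t <= 10: the floor at 0 (the 'and X > 0' condition) never binds. Hence X_10 = X_0 + Σ_{t<10} Y_t with i.i.d. increments Y_t = y(d_t) ∈ {+1, −1, 0}.
Outcome values over d=0..9: [1, 1, 1, 1, 1, 1, -1, 0, 0, 0]
Σy = 5, Σy² = 7, M = 10
μ = 5/10 = 1/2,  σ² = 7/10 − (1/2)² = 9/20
Independent increments: Var[X_10] = 10·σ² = 10·(9/20) = 9/2


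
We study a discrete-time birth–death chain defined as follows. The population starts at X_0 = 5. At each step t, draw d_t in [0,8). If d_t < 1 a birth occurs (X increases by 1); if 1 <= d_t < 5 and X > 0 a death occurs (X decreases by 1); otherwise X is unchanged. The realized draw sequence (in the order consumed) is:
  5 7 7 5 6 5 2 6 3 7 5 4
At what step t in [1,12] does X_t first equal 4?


7

t=0: X=5, d=5 → hold, X_1=5
t=1: X=5, d=7 → hold, X_2=5
t=2: X=5, d=7 → hold, X_3=5
t=3: X=5, d=5 → hold, X_4=5
t=4: X=5, d=6 → hold, X_5=5
t=5: X=5, d=5 → hold, X_6=5
t=6: X=5, d=2 → death, X_7=4
t=7: X=4, d=6 → hold, X_8=4
t=8: X=4, d=3 → death, X_9=3
t=9: X=3, d=7 → hold, X_10=3
t=10: X=3, d=5 → hold, X_11=3
t=11: X=3, d=4 → death, X_12=2


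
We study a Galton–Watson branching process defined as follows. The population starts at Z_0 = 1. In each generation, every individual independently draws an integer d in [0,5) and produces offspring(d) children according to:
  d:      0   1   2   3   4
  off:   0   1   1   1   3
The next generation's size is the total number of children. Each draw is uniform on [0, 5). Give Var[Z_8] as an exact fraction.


Outcome values over d=0..4: [0, 1, 1, 1, 3]
Σy = 6, Σy² = 12, M = 5
μ = 6/5 = 6/5,  σ² = 12/5 − (6/5)² = 24/25
V_0 = 0, E_0 = 1
V_1 = 24/25·E_0 + (6/5)²·V_0 = 24/25;  E_1 = 6/5
V_2 = 24/25·E_1 + (6/5)²·V_1 = 1584/625;  E_2 = 36/25
V_3 = 24/25·E_2 + (6/5)²·V_2 = 78624/15625;  E_3 = 216/125
V_4 = 24/25·E_3 + (6/5)²·V_3 = 3478464/390625;  E_4 = 1296/625
V_5 = 24/25·E_4 + (6/5)²·V_4 = 144664704/9765625;  E_5 = 7776/3125
V_6 = 24/25·E_5 + (6/5)²·V_5 = 5791129344/244140625;  E_6 = 46656/15625
V_7 = 24/25·E_6 + (6/5)²·V_6 = 225976656384/6103515625;  E_7 = 279936/78125
V_8 = 24/25·E_7 + (6/5)²·V_7 = 8660039629824/152587890625;  E_8 = 1679616/390625

8660039629824/152587890625


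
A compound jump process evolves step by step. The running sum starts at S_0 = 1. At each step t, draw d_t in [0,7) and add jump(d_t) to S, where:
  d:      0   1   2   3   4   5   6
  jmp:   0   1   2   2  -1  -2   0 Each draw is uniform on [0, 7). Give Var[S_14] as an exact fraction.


188/7

Outcome values over d=0..6: [0, 1, 2, 2, -1, -2, 0]
Σy = 2, Σy² = 14, M = 7
μ = 2/7 = 2/7,  σ² = 14/7 − (2/7)² = 94/49
Independent increments: Var[S_14] = 14·σ² = 14·(94/49) = 188/7


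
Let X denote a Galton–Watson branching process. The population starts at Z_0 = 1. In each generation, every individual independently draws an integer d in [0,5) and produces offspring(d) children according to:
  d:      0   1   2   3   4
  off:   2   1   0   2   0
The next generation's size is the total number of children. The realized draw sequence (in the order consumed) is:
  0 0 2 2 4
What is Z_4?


0

gen 0: Z_0=1, draws=[0], offspring=[2], Z_1=2
gen 1: Z_1=2, draws=[0, 2], offspring=[2, 0], Z_2=2
gen 2: Z_2=2, draws=[2, 4], offspring=[0, 0], Z_3=0
gen 3: Z_3=0, draws=[], offspring=[], Z_4=0


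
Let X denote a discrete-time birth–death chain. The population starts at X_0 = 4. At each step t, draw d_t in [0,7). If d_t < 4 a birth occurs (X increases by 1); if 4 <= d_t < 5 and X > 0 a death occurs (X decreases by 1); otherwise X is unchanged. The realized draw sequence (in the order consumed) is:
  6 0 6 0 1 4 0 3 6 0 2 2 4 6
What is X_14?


t=0: X=4, d=6 → hold, X_1=4
t=1: X=4, d=0 → birth, X_2=5
t=2: X=5, d=6 → hold, X_3=5
t=3: X=5, d=0 → birth, X_4=6
t=4: X=6, d=1 → birth, X_5=7
t=5: X=7, d=4 → death, X_6=6
t=6: X=6, d=0 → birth, X_7=7
t=7: X=7, d=3 → birth, X_8=8
t=8: X=8, d=6 → hold, X_9=8
t=9: X=8, d=0 → birth, X_10=9
t=10: X=9, d=2 → birth, X_11=10
t=11: X=10, d=2 → birth, X_12=11
t=12: X=11, d=4 → death, X_13=10
t=13: X=10, d=6 → hold, X_14=10

10


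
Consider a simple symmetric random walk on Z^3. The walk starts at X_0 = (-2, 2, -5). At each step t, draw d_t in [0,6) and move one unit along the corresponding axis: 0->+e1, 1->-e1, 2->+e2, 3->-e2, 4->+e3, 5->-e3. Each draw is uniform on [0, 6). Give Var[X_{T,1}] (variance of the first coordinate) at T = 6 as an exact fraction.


2

Outcome values over d=0..5: [1, -1, 0, 0, 0, 0]
Σy = 0, Σy² = 2, M = 6
μ = 0/6 = 0,  σ² = 2/6 − (0)² = 1/3
Independent increments: Var[X_6] = 6·σ² = 6·(1/3) = 2


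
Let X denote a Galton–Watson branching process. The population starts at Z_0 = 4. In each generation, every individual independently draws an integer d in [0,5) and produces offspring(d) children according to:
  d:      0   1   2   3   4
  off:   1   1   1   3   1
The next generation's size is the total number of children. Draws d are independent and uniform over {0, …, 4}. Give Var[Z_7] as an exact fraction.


Outcome values over d=0..4: [1, 1, 1, 3, 1]
Σy = 7, Σy² = 13, M = 5
μ = 7/5 = 7/5,  σ² = 13/5 − (7/5)² = 16/25
V_0 = 0, E_0 = 4
V_1 = 16/25·E_0 + (7/5)²·V_0 = 64/25;  E_1 = 28/5
V_2 = 16/25·E_1 + (7/5)²·V_1 = 5376/625;  E_2 = 196/25
V_3 = 16/25·E_2 + (7/5)²·V_2 = 341824/15625;  E_3 = 1372/125
V_4 = 16/25·E_3 + (7/5)²·V_3 = 19493376/390625;  E_4 = 9604/625
V_5 = 16/25·E_4 + (7/5)²·V_4 = 1051215424/9765625;  E_5 = 67228/3125
V_6 = 16/25·E_5 + (7/5)²·V_5 = 54870955776/244140625;  E_6 = 470596/15625
V_7 = 16/25·E_6 + (7/5)²·V_6 = 2806325833024/6103515625;  E_7 = 3294172/78125

2806325833024/6103515625


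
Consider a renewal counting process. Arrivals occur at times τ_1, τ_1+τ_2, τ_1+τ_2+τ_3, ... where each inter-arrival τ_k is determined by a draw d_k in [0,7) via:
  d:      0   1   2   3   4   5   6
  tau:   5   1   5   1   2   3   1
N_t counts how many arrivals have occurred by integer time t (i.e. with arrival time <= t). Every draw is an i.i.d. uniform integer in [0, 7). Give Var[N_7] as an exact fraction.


Inter-arrival values over d=0..6: [5, 1, 5, 1, 2, 3, 1]
Each d has probability 1/7, so the pmf of τ is: f(1) = 3/7, f(2) = 1/7, f(3) = 1/7, f(5) = 2/7
Let p_n(j) = P(N_n = j), with p_0 = [1]. Condition on τ_1: p_n(0) = P(τ > n), and for j >= 1, p_n(j) = Σ_{k<=n} f(k)·p_{n−k}(j−1)
p_1 = [4/7, 3/7]  (j = 0..1)
p_2 = [3/7, 19/49, 9/49]  (j = 0..2)
p_3 = [2/7, 20/49, 78/343, 27/343]  (j = 0..3)
p_4 = [2/7, 13/49, 100/343, 297/2401, 81/2401]  (j = 0..4)
p_5 = [0, 25/49, 78/343, 9/49, 1080/16807, 243/16807]  (j = 0..5)
p_6 = [0, 12/49, 150/343, 412/2401, 1809/16807, 3807/117649, 729/117649]  (j = 0..6)
p_7 = [0, 8/49, 16/49, 754/2401, 282/2401, 7074/117649, 13122/823543, 2187/823543]  (j = 0..7)
E[N_7] = Σ j·p_7(j) = 2176681/823543;  E[N_7²] = Σ j²·p_7(j) = 6902823/823543
Var[N_7] = 6902823/823543 − (2176681/823543)² = 946831386128/678223072849

946831386128/678223072849


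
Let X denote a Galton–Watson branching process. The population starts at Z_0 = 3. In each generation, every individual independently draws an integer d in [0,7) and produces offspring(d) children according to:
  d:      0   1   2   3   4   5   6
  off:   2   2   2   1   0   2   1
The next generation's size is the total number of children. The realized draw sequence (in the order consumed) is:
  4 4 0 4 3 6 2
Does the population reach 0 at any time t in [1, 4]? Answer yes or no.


gen 0: Z_0=3, draws=[4, 4, 0], offspring=[0, 0, 2], Z_1=2
gen 1: Z_1=2, draws=[4, 3], offspring=[0, 1], Z_2=1
gen 2: Z_2=1, draws=[6], offspring=[1], Z_3=1
gen 3: Z_3=1, draws=[2], offspring=[2], Z_4=2

no


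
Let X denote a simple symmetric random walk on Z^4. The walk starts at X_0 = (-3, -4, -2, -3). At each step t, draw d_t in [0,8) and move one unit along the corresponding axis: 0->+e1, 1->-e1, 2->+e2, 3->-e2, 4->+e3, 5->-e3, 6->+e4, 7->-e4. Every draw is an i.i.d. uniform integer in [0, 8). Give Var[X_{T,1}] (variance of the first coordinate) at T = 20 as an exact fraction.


5

Outcome values over d=0..7: [1, -1, 0, 0, 0, 0, 0, 0]
Σy = 0, Σy² = 2, M = 8
μ = 0/8 = 0,  σ² = 2/8 − (0)² = 1/4
Independent increments: Var[X_20] = 20·σ² = 20·(1/4) = 5


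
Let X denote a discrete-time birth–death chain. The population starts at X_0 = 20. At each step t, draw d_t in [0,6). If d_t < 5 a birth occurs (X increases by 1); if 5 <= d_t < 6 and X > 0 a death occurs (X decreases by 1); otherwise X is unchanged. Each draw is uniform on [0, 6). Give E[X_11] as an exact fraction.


82/3

X can drop by at most 1 per step and X_0 = 20 > T = 11, so X_t >= 20 − t >= 9 > 0 for every t <= 11: the floor at 0 (the 'and X > 0' condition) never binds. Hence X_11 = X_0 + Σ_{t<11} Y_t with i.i.d. increments Y_t = y(d_t) ∈ {+1, −1, 0}.
Outcome values over d=0..5: [1, 1, 1, 1, 1, -1]
Σy = 4, Σy² = 6, M = 6
μ = 4/6 = 2/3,  σ² = 6/6 − (2/3)² = 5/9
E[X_11] = 20 + 11·(2/3) = 82/3
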